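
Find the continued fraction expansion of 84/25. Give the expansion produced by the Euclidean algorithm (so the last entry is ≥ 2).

84 = 3·25 + 9
25 = 2·9 + 7
9 = 1·7 + 2
7 = 3·2 + 1
2 = 2·1 + 0  (stop)
So 84/25 = [3; 2, 1, 3, 2].

[3; 2, 1, 3, 2]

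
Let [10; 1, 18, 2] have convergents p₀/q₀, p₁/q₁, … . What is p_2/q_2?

208/19

Using pₖ = aₖpₖ₋₁ + pₖ₋₂, qₖ = aₖqₖ₋₁ + qₖ₋₂ (with p₋₁=1, p₋₂=0, q₋₁=0, q₋₂=1):
  k=0: a=10, p=10, q=1
  k=1: a=1, p=11, q=1
  k=2: a=18, p=208, q=19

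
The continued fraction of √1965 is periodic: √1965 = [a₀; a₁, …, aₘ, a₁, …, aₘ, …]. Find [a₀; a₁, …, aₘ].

[44; 3, 21, 1, 4, 1, 21, 3, 88]

a₀ = ⌊√1965⌋ = 44.
With m₀=0, d₀=1 and mₖ₊₁ = dₖaₖ − mₖ, dₖ₊₁ = (n − mₖ₊₁²)/dₖ, aₖ₊₁ = ⌊(a₀+mₖ₊₁)/dₖ₊₁⌋:
  k=1: m=44, d=29, a=3
  k=2: m=43, d=4, a=21
  k=3: m=41, d=71, a=1
  k=4: m=30, d=15, a=4
  k=5: m=30, d=71, a=1
  k=6: m=41, d=4, a=21
  k=7: m=43, d=29, a=3
  k=8: m=44, d=1, a=88
d=1 and a=2a₀=88 at k=8, so the next step gives (m, d) = (44, 29) again — its k=1 value — and the period has length 8.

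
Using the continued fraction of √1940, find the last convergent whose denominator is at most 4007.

85316/1937

√1940 = [44; 22, 88, …] (period length 2).
Convergents:
  p_0/q_0 = 44/1
  p_1/q_1 = 969/22
  p_2/q_2 = 85316/1937
  p_3/q_3 = 1877921/42636
q_2 = 1937 ≤ 4007 < 42636 = q_3, so the answer is 85316/1937.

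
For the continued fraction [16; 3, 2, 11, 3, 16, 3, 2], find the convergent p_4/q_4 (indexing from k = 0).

Using pₖ = aₖpₖ₋₁ + pₖ₋₂, qₖ = aₖqₖ₋₁ + qₖ₋₂ (with p₋₁=1, p₋₂=0, q₋₁=0, q₋₂=1):
  k=0: a=16, p=16, q=1
  k=1: a=3, p=49, q=3
  k=2: a=2, p=114, q=7
  k=3: a=11, p=1303, q=80
  k=4: a=3, p=4023, q=247

4023/247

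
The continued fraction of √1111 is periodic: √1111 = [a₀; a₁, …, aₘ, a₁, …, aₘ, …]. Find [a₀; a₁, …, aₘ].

[33; 3, 66]

a₀ = ⌊√1111⌋ = 33.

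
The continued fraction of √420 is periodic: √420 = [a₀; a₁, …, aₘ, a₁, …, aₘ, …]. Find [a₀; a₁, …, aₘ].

[20; 2, 40]

a₀ = ⌊√420⌋ = 20.
With m₀=0, d₀=1 and mₖ₊₁ = dₖaₖ − mₖ, dₖ₊₁ = (n − mₖ₊₁²)/dₖ, aₖ₊₁ = ⌊(a₀+mₖ₊₁)/dₖ₊₁⌋:
  k=1: m=20, d=20, a=2
  k=2: m=20, d=1, a=40
d=1 and a=2a₀=40 at k=2, so the next step gives (m, d) = (20, 20) again — its k=1 value — and the period has length 2.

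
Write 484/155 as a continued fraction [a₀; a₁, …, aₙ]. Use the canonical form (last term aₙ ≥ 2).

484 = 3·155 + 19
155 = 8·19 + 3
19 = 6·3 + 1
3 = 3·1 + 0  (stop)
So 484/155 = [3; 8, 6, 3].

[3; 8, 6, 3]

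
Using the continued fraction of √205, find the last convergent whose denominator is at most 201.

1847/129

√205 = [14; 3, 6, 1, 4, 1, 6, 3, 28, …] (period length 8).
Convergents:
  p_0/q_0 = 14/1
  p_1/q_1 = 43/3
  p_2/q_2 = 272/19
  p_3/q_3 = 315/22
  p_4/q_4 = 1532/107
  p_5/q_5 = 1847/129
  p_6/q_6 = 12614/881
q_5 = 129 ≤ 201 < 881 = q_6, so the answer is 1847/129.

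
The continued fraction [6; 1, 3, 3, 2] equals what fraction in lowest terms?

203/30

Using pₖ = aₖpₖ₋₁ + pₖ₋₂ and qₖ = aₖqₖ₋₁ + qₖ₋₂:
  k=0: a=6, p=6, q=1
  k=1: a=1, p=7, q=1
  k=2: a=3, p=27, q=4
  k=3: a=3, p=88, q=13
  k=4: a=2, p=203, q=30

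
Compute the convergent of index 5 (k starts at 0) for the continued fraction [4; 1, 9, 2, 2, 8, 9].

Using pₖ = aₖpₖ₋₁ + pₖ₋₂, qₖ = aₖqₖ₋₁ + qₖ₋₂ (with p₋₁=1, p₋₂=0, q₋₁=0, q₋₂=1):
  k=0: a=4, p=4, q=1
  k=1: a=1, p=5, q=1
  k=2: a=9, p=49, q=10
  k=3: a=2, p=103, q=21
  k=4: a=2, p=255, q=52
  k=5: a=8, p=2143, q=437

2143/437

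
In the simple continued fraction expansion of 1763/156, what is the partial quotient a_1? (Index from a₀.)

1763 = 11·156 + 47   →  a_0 = 11
156 = 3·47 + 15   →  a_1 = 3

3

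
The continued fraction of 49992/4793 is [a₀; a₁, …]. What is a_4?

49992 = 10·4793 + 2062   →  a_0 = 10
4793 = 2·2062 + 669   →  a_1 = 2
2062 = 3·669 + 55   →  a_2 = 3
669 = 12·55 + 9   →  a_3 = 12
55 = 6·9 + 1   →  a_4 = 6

6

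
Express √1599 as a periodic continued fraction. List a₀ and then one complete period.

a₀ = ⌊√1599⌋ = 39.
With m₀=0, d₀=1 and mₖ₊₁ = dₖaₖ − mₖ, dₖ₊₁ = (n − mₖ₊₁²)/dₖ, aₖ₊₁ = ⌊(a₀+mₖ₊₁)/dₖ₊₁⌋:
  k=1: m=39, d=78, a=1
  k=2: m=39, d=1, a=78
d=1 and a=2a₀=78 at k=2, so the next step gives (m, d) = (39, 78) again — its k=1 value — and the period has length 2.

[39; 1, 78]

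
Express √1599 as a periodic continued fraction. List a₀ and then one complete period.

[39; 1, 78]

a₀ = ⌊√1599⌋ = 39.
With m₀=0, d₀=1 and mₖ₊₁ = dₖaₖ − mₖ, dₖ₊₁ = (n − mₖ₊₁²)/dₖ, aₖ₊₁ = ⌊(a₀+mₖ₊₁)/dₖ₊₁⌋:
  k=1: m=39, d=78, a=1
  k=2: m=39, d=1, a=78
d=1 and a=2a₀=78 at k=2, so the next step gives (m, d) = (39, 78) again — its k=1 value — and the period has length 2.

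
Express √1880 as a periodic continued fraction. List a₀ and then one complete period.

a₀ = ⌊√1880⌋ = 43.
With m₀=0, d₀=1 and mₖ₊₁ = dₖaₖ − mₖ, dₖ₊₁ = (n − mₖ₊₁²)/dₖ, aₖ₊₁ = ⌊(a₀+mₖ₊₁)/dₖ₊₁⌋:
  k=1: m=43, d=31, a=2
  k=2: m=19, d=49, a=1
  k=3: m=30, d=20, a=3
  k=4: m=30, d=49, a=1
  k=5: m=19, d=31, a=2
  k=6: m=43, d=1, a=86
d=1 and a=2a₀=86 at k=6, so the next step gives (m, d) = (43, 31) again — its k=1 value — and the period has length 6.

[43; 2, 1, 3, 1, 2, 86]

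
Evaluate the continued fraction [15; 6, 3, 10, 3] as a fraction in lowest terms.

Using pₖ = aₖpₖ₋₁ + pₖ₋₂ and qₖ = aₖqₖ₋₁ + qₖ₋₂:
  k=0: a=15, p=15, q=1
  k=1: a=6, p=91, q=6
  k=2: a=3, p=288, q=19
  k=3: a=10, p=2971, q=196
  k=4: a=3, p=9201, q=607

9201/607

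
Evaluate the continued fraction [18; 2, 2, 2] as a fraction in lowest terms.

221/12

Using pₖ = aₖpₖ₋₁ + pₖ₋₂ and qₖ = aₖqₖ₋₁ + qₖ₋₂:
  k=0: a=18, p=18, q=1
  k=1: a=2, p=37, q=2
  k=2: a=2, p=92, q=5
  k=3: a=2, p=221, q=12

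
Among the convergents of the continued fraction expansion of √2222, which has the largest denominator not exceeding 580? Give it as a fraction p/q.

√2222 = [47; 7, 4, 7, 94, …] (period length 4).
Convergents:
  p_0/q_0 = 47/1
  p_1/q_1 = 330/7
  p_2/q_2 = 1367/29
  p_3/q_3 = 9899/210
  p_4/q_4 = 931873/19769
q_3 = 210 ≤ 580 < 19769 = q_4, so the answer is 9899/210.

9899/210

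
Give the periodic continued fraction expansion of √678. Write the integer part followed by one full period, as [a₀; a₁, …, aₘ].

[26; 26, 52]

a₀ = ⌊√678⌋ = 26.
With m₀=0, d₀=1 and mₖ₊₁ = dₖaₖ − mₖ, dₖ₊₁ = (n − mₖ₊₁²)/dₖ, aₖ₊₁ = ⌊(a₀+mₖ₊₁)/dₖ₊₁⌋:
  k=1: m=26, d=2, a=26
  k=2: m=26, d=1, a=52
d=1 and a=2a₀=52 at k=2, so the next step gives (m, d) = (26, 2) again — its k=1 value — and the period has length 2.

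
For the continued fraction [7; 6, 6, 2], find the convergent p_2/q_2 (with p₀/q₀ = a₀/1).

265/37

Using pₖ = aₖpₖ₋₁ + pₖ₋₂, qₖ = aₖqₖ₋₁ + qₖ₋₂ (with p₋₁=1, p₋₂=0, q₋₁=0, q₋₂=1):
  k=0: a=7, p=7, q=1
  k=1: a=6, p=43, q=6
  k=2: a=6, p=265, q=37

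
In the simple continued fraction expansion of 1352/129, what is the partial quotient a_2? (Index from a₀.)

1352 = 10·129 + 62   →  a_0 = 10
129 = 2·62 + 5   →  a_1 = 2
62 = 12·5 + 2   →  a_2 = 12

12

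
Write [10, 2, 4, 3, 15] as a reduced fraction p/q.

Using pₖ = aₖpₖ₋₁ + pₖ₋₂ and qₖ = aₖqₖ₋₁ + qₖ₋₂:
  k=0: a=10, p=10, q=1
  k=1: a=2, p=21, q=2
  k=2: a=4, p=94, q=9
  k=3: a=3, p=303, q=29
  k=4: a=15, p=4639, q=444

4639/444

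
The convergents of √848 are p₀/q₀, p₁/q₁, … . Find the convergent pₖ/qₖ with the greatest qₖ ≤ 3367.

66249/2275

√848 = [29; 8, 3, 3, 3, 8, 58, …] (period length 6).
Convergents:
  p_0/q_0 = 29/1
  p_1/q_1 = 233/8
  p_2/q_2 = 728/25
  p_3/q_3 = 2417/83
  p_4/q_4 = 7979/274
  p_5/q_5 = 66249/2275
  p_6/q_6 = 3850421/132224
q_5 = 2275 ≤ 3367 < 132224 = q_6, so the answer is 66249/2275.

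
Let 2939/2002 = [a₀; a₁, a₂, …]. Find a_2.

7

2939 = 1·2002 + 937   →  a_0 = 1
2002 = 2·937 + 128   →  a_1 = 2
937 = 7·128 + 41   →  a_2 = 7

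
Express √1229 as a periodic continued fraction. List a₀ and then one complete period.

a₀ = ⌊√1229⌋ = 35.

[35; 17, 1, 1, 17, 70]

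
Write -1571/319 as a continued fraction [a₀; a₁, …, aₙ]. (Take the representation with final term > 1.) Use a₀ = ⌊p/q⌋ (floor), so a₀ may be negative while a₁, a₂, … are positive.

-1571 = -5*319 + 24
319 = 13*24 + 7
24 = 3*7 + 3
7 = 2*3 + 1
3 = 3*1 + 0  (stop)
So -1571/319 = [-5; 13, 3, 2, 3].

[-5; 13, 3, 2, 3]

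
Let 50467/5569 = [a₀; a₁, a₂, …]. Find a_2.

50467 = 9·5569 + 346   →  a_0 = 9
5569 = 16·346 + 33   →  a_1 = 16
346 = 10·33 + 16   →  a_2 = 10

10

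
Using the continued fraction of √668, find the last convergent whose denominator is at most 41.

336/13

√668 = [25; 1, 5, 2, 12, 2, 5, 1, 50, …] (period length 8).
Convergents:
  p_0/q_0 = 25/1
  p_1/q_1 = 26/1
  p_2/q_2 = 155/6
  p_3/q_3 = 336/13
  p_4/q_4 = 4187/162
q_3 = 13 ≤ 41 < 162 = q_4, so the answer is 336/13.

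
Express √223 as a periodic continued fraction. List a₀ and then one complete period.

[14; 1, 13, 1, 28]

a₀ = ⌊√223⌋ = 14.
With m₀=0, d₀=1 and mₖ₊₁ = dₖaₖ − mₖ, dₖ₊₁ = (n − mₖ₊₁²)/dₖ, aₖ₊₁ = ⌊(a₀+mₖ₊₁)/dₖ₊₁⌋:
  k=1: m=14, d=27, a=1
  k=2: m=13, d=2, a=13
  k=3: m=13, d=27, a=1
  k=4: m=14, d=1, a=28
d=1 and a=2a₀=28 at k=4, so the next step gives (m, d) = (14, 27) again — its k=1 value — and the period has length 4.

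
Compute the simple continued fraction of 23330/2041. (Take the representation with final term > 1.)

[11; 2, 3, 9, 2, 3, 4]

23330 = 11*2041 + 879
2041 = 2*879 + 283
879 = 3*283 + 30
283 = 9*30 + 13
30 = 2*13 + 4
13 = 3*4 + 1
4 = 4*1 + 0  (stop)
So 23330/2041 = [11; 2, 3, 9, 2, 3, 4].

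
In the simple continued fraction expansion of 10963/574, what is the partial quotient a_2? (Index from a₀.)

10963 = 19·574 + 57   →  a_0 = 19
574 = 10·57 + 4   →  a_1 = 10
57 = 14·4 + 1   →  a_2 = 14

14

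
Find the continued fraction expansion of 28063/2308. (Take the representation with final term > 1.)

28063 = 12×2308 + 367
2308 = 6×367 + 106
367 = 3×106 + 49
106 = 2×49 + 8
49 = 6×8 + 1
8 = 8×1 + 0  (stop)
So 28063/2308 = [12; 6, 3, 2, 6, 8].

[12; 6, 3, 2, 6, 8]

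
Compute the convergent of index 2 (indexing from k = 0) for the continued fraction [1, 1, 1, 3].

Using pₖ = aₖpₖ₋₁ + pₖ₋₂, qₖ = aₖqₖ₋₁ + qₖ₋₂ (with p₋₁=1, p₋₂=0, q₋₁=0, q₋₂=1):
  k=0: a=1, p=1, q=1
  k=1: a=1, p=2, q=1
  k=2: a=1, p=3, q=2

3/2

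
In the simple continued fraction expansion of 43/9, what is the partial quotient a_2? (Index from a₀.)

43 = 4·9 + 7   →  a_0 = 4
9 = 1·7 + 2   →  a_1 = 1
7 = 3·2 + 1   →  a_2 = 3

3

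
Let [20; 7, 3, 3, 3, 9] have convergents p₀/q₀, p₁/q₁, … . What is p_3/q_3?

Using pₖ = aₖpₖ₋₁ + pₖ₋₂, qₖ = aₖqₖ₋₁ + qₖ₋₂ (with p₋₁=1, p₋₂=0, q₋₁=0, q₋₂=1):
  k=0: a=20, p=20, q=1
  k=1: a=7, p=141, q=7
  k=2: a=3, p=443, q=22
  k=3: a=3, p=1470, q=73

1470/73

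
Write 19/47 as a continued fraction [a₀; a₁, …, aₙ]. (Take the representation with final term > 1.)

19 = 0·47 + 19
47 = 2·19 + 9
19 = 2·9 + 1
9 = 9·1 + 0  (stop)
So 19/47 = [0; 2, 2, 9].

[0; 2, 2, 9]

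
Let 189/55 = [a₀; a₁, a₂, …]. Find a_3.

189 = 3·55 + 24   →  a_0 = 3
55 = 2·24 + 7   →  a_1 = 2
24 = 3·7 + 3   →  a_2 = 3
7 = 2·3 + 1   →  a_3 = 2

2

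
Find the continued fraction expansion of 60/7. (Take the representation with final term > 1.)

60 = 8·7 + 4
7 = 1·4 + 3
4 = 1·3 + 1
3 = 3·1 + 0  (stop)
So 60/7 = [8; 1, 1, 3].

[8; 1, 1, 3]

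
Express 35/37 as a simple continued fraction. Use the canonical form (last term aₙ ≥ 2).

[0; 1, 17, 2]

35 = 0×37 + 35
37 = 1×35 + 2
35 = 17×2 + 1
2 = 2×1 + 0  (stop)
So 35/37 = [0; 1, 17, 2].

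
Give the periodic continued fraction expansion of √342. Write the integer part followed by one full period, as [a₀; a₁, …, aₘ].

[18; 2, 36]

a₀ = ⌊√342⌋ = 18.
With m₀=0, d₀=1 and mₖ₊₁ = dₖaₖ − mₖ, dₖ₊₁ = (n − mₖ₊₁²)/dₖ, aₖ₊₁ = ⌊(a₀+mₖ₊₁)/dₖ₊₁⌋:
  k=1: m=18, d=18, a=2
  k=2: m=18, d=1, a=36
d=1 and a=2a₀=36 at k=2, so the next step gives (m, d) = (18, 18) again — its k=1 value — and the period has length 2.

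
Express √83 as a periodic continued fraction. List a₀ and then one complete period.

a₀ = ⌊√83⌋ = 9.
With m₀=0, d₀=1 and mₖ₊₁ = dₖaₖ − mₖ, dₖ₊₁ = (n − mₖ₊₁²)/dₖ, aₖ₊₁ = ⌊(a₀+mₖ₊₁)/dₖ₊₁⌋:
  k=1: m=9, d=2, a=9
  k=2: m=9, d=1, a=18
d=1 and a=2a₀=18 at k=2, so the next step gives (m, d) = (9, 2) again — its k=1 value — and the period has length 2.

[9; 9, 18]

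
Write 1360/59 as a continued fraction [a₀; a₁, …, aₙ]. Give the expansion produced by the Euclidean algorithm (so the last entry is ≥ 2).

1360 = 23×59 + 3
59 = 19×3 + 2
3 = 1×2 + 1
2 = 2×1 + 0  (stop)
So 1360/59 = [23; 19, 1, 2].

[23; 19, 1, 2]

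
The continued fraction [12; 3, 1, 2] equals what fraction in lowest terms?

Using pₖ = aₖpₖ₋₁ + pₖ₋₂ and qₖ = aₖqₖ₋₁ + qₖ₋₂:
  k=0: a=12, p=12, q=1
  k=1: a=3, p=37, q=3
  k=2: a=1, p=49, q=4
  k=3: a=2, p=135, q=11

135/11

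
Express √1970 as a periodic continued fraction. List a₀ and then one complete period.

[44; 2, 1, 1, 2, 88]

a₀ = ⌊√1970⌋ = 44.
With m₀=0, d₀=1 and mₖ₊₁ = dₖaₖ − mₖ, dₖ₊₁ = (n − mₖ₊₁²)/dₖ, aₖ₊₁ = ⌊(a₀+mₖ₊₁)/dₖ₊₁⌋:
  k=1: m=44, d=34, a=2
  k=2: m=24, d=41, a=1
  k=3: m=17, d=41, a=1
  k=4: m=24, d=34, a=2
  k=5: m=44, d=1, a=88
d=1 and a=2a₀=88 at k=5, so the next step gives (m, d) = (44, 34) again — its k=1 value — and the period has length 5.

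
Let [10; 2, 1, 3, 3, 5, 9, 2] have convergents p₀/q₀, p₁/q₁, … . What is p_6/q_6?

Using pₖ = aₖpₖ₋₁ + pₖ₋₂, qₖ = aₖqₖ₋₁ + qₖ₋₂ (with p₋₁=1, p₋₂=0, q₋₁=0, q₋₂=1):
  k=0: a=10, p=10, q=1
  k=1: a=2, p=21, q=2
  k=2: a=1, p=31, q=3
  k=3: a=3, p=114, q=11
  k=4: a=3, p=373, q=36
  k=5: a=5, p=1979, q=191
  k=6: a=9, p=18184, q=1755

18184/1755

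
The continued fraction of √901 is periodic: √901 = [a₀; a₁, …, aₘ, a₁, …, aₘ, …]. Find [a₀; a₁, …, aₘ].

[30; 60]

a₀ = ⌊√901⌋ = 30.
With m₀=0, d₀=1 and mₖ₊₁ = dₖaₖ − mₖ, dₖ₊₁ = (n − mₖ₊₁²)/dₖ, aₖ₊₁ = ⌊(a₀+mₖ₊₁)/dₖ₊₁⌋:
  k=1: m=30, d=1, a=60
d=1 and a=2a₀=60 at k=1, so the next step gives (m, d) = (30, 1) again — its k=1 value — and the period has length 1.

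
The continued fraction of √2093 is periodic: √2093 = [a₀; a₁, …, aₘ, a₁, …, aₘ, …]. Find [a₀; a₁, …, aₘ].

[45; 1, 2, 1, 90]

a₀ = ⌊√2093⌋ = 45.
With m₀=0, d₀=1 and mₖ₊₁ = dₖaₖ − mₖ, dₖ₊₁ = (n − mₖ₊₁²)/dₖ, aₖ₊₁ = ⌊(a₀+mₖ₊₁)/dₖ₊₁⌋:
  k=1: m=45, d=68, a=1
  k=2: m=23, d=23, a=2
  k=3: m=23, d=68, a=1
  k=4: m=45, d=1, a=90
d=1 and a=2a₀=90 at k=4, so the next step gives (m, d) = (45, 68) again — its k=1 value — and the period has length 4.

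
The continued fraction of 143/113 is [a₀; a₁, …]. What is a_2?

1

143 = 1·113 + 30   →  a_0 = 1
113 = 3·30 + 23   →  a_1 = 3
30 = 1·23 + 7   →  a_2 = 1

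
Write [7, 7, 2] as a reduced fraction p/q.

107/15

Using pₖ = aₖpₖ₋₁ + pₖ₋₂ and qₖ = aₖqₖ₋₁ + qₖ₋₂:
  k=0: a=7, p=7, q=1
  k=1: a=7, p=50, q=7
  k=2: a=2, p=107, q=15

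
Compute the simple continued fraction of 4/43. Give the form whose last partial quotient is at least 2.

4 = 0·43 + 4
43 = 10·4 + 3
4 = 1·3 + 1
3 = 3·1 + 0  (stop)
So 4/43 = [0; 10, 1, 3].

[0; 10, 1, 3]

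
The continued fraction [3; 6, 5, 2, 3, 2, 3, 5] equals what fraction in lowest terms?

30931/9783

Using pₖ = aₖpₖ₋₁ + pₖ₋₂ and qₖ = aₖqₖ₋₁ + qₖ₋₂:
  k=0: a=3, p=3, q=1
  k=1: a=6, p=19, q=6
  k=2: a=5, p=98, q=31
  k=3: a=2, p=215, q=68
  k=4: a=3, p=743, q=235
  k=5: a=2, p=1701, q=538
  k=6: a=3, p=5846, q=1849
  k=7: a=5, p=30931, q=9783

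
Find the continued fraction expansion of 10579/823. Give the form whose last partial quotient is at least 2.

10579 = 12*823 + 703
823 = 1*703 + 120
703 = 5*120 + 103
120 = 1*103 + 17
103 = 6*17 + 1
17 = 17*1 + 0  (stop)
So 10579/823 = [12; 1, 5, 1, 6, 17].

[12; 1, 5, 1, 6, 17]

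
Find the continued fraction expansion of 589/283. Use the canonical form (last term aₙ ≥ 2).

589 = 2*283 + 23
283 = 12*23 + 7
23 = 3*7 + 2
7 = 3*2 + 1
2 = 2*1 + 0  (stop)
So 589/283 = [2; 12, 3, 3, 2].

[2; 12, 3, 3, 2]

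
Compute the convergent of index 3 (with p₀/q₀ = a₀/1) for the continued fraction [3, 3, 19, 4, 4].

782/235

Using pₖ = aₖpₖ₋₁ + pₖ₋₂, qₖ = aₖqₖ₋₁ + qₖ₋₂ (with p₋₁=1, p₋₂=0, q₋₁=0, q₋₂=1):
  k=0: a=3, p=3, q=1
  k=1: a=3, p=10, q=3
  k=2: a=19, p=193, q=58
  k=3: a=4, p=782, q=235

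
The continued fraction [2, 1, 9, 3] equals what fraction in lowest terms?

90/31

Fold from the inside: start with 3/1.
  9 + 1/3 = 28/3
  1 + 3/28 = 31/28
  2 + 28/31 = 90/31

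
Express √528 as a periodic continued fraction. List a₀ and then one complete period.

a₀ = ⌊√528⌋ = 22.
With m₀=0, d₀=1 and mₖ₊₁ = dₖaₖ − mₖ, dₖ₊₁ = (n − mₖ₊₁²)/dₖ, aₖ₊₁ = ⌊(a₀+mₖ₊₁)/dₖ₊₁⌋:
  k=1: m=22, d=44, a=1
  k=2: m=22, d=1, a=44
d=1 and a=2a₀=44 at k=2, so the next step gives (m, d) = (22, 44) again — its k=1 value — and the period has length 2.

[22; 1, 44]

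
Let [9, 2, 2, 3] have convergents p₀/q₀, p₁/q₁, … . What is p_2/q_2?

Using pₖ = aₖpₖ₋₁ + pₖ₋₂, qₖ = aₖqₖ₋₁ + qₖ₋₂ (with p₋₁=1, p₋₂=0, q₋₁=0, q₋₂=1):
  k=0: a=9, p=9, q=1
  k=1: a=2, p=19, q=2
  k=2: a=2, p=47, q=5

47/5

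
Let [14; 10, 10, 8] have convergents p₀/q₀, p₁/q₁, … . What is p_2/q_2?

1424/101

Using pₖ = aₖpₖ₋₁ + pₖ₋₂, qₖ = aₖqₖ₋₁ + qₖ₋₂ (with p₋₁=1, p₋₂=0, q₋₁=0, q₋₂=1):
  k=0: a=14, p=14, q=1
  k=1: a=10, p=141, q=10
  k=2: a=10, p=1424, q=101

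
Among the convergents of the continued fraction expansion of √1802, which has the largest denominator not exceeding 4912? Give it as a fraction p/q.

144245/3398

√1802 = [42; 2, 4, 2, 84, …] (period length 4).
Convergents:
  p_0/q_0 = 42/1
  p_1/q_1 = 85/2
  p_2/q_2 = 382/9
  p_3/q_3 = 849/20
  p_4/q_4 = 71698/1689
  p_5/q_5 = 144245/3398
  p_6/q_6 = 648678/15281
q_5 = 3398 ≤ 4912 < 15281 = q_6, so the answer is 144245/3398.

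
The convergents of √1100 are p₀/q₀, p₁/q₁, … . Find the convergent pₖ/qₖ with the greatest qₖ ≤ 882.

√1100 = [33; 6, 66, …] (period length 2).
Convergents:
  p_0/q_0 = 33/1
  p_1/q_1 = 199/6
  p_2/q_2 = 13167/397
  p_3/q_3 = 79201/2388
q_2 = 397 ≤ 882 < 2388 = q_3, so the answer is 13167/397.

13167/397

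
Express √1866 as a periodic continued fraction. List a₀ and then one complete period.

a₀ = ⌊√1866⌋ = 43.

[43; 5, 14, 5, 86]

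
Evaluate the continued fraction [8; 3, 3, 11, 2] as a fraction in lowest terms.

1959/236

Using pₖ = aₖpₖ₋₁ + pₖ₋₂ and qₖ = aₖqₖ₋₁ + qₖ₋₂:
  k=0: a=8, p=8, q=1
  k=1: a=3, p=25, q=3
  k=2: a=3, p=83, q=10
  k=3: a=11, p=938, q=113
  k=4: a=2, p=1959, q=236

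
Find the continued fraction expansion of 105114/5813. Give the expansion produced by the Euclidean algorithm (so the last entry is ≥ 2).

105114 = 18·5813 + 480
5813 = 12·480 + 53
480 = 9·53 + 3
53 = 17·3 + 2
3 = 1·2 + 1
2 = 2·1 + 0  (stop)
So 105114/5813 = [18; 12, 9, 17, 1, 2].

[18; 12, 9, 17, 1, 2]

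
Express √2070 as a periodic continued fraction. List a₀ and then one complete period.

a₀ = ⌊√2070⌋ = 45.
With m₀=0, d₀=1 and mₖ₊₁ = dₖaₖ − mₖ, dₖ₊₁ = (n − mₖ₊₁²)/dₖ, aₖ₊₁ = ⌊(a₀+mₖ₊₁)/dₖ₊₁⌋:
  k=1: m=45, d=45, a=2
  k=2: m=45, d=1, a=90
d=1 and a=2a₀=90 at k=2, so the next step gives (m, d) = (45, 45) again — its k=1 value — and the period has length 2.

[45; 2, 90]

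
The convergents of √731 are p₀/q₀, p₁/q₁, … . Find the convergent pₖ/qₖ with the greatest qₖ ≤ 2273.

√731 = [27; 27, 54, …] (period length 2).
Convergents:
  p_0/q_0 = 27/1
  p_1/q_1 = 730/27
  p_2/q_2 = 39447/1459
  p_3/q_3 = 1065799/39420
q_2 = 1459 ≤ 2273 < 39420 = q_3, so the answer is 39447/1459.

39447/1459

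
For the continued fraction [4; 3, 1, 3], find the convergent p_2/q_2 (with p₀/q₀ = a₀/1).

17/4

Using pₖ = aₖpₖ₋₁ + pₖ₋₂, qₖ = aₖqₖ₋₁ + qₖ₋₂ (with p₋₁=1, p₋₂=0, q₋₁=0, q₋₂=1):
  k=0: a=4, p=4, q=1
  k=1: a=3, p=13, q=3
  k=2: a=1, p=17, q=4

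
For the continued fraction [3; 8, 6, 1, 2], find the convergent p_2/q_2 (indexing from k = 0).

153/49

Using pₖ = aₖpₖ₋₁ + pₖ₋₂, qₖ = aₖqₖ₋₁ + qₖ₋₂ (with p₋₁=1, p₋₂=0, q₋₁=0, q₋₂=1):
  k=0: a=3, p=3, q=1
  k=1: a=8, p=25, q=8
  k=2: a=6, p=153, q=49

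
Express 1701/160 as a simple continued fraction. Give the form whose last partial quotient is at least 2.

1701 = 10·160 + 101
160 = 1·101 + 59
101 = 1·59 + 42
59 = 1·42 + 17
42 = 2·17 + 8
17 = 2·8 + 1
8 = 8·1 + 0  (stop)
So 1701/160 = [10; 1, 1, 1, 2, 2, 8].

[10; 1, 1, 1, 2, 2, 8]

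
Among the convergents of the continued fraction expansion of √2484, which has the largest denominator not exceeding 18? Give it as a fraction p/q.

299/6

√2484 = [49; 1, 5, 4, 5, 1, 98, …] (period length 6).
Convergents:
  p_0/q_0 = 49/1
  p_1/q_1 = 50/1
  p_2/q_2 = 299/6
  p_3/q_3 = 1246/25
q_2 = 6 ≤ 18 < 25 = q_3, so the answer is 299/6.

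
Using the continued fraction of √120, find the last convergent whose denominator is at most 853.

√120 = [10; 1, 20, …] (period length 2).
Convergents:
  p_0/q_0 = 10/1
  p_1/q_1 = 11/1
  p_2/q_2 = 230/21
  p_3/q_3 = 241/22
  p_4/q_4 = 5050/461
  p_5/q_5 = 5291/483
  p_6/q_6 = 110870/10121
q_5 = 483 ≤ 853 < 10121 = q_6, so the answer is 5291/483.

5291/483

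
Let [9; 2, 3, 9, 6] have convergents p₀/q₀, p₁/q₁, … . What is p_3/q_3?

Using pₖ = aₖpₖ₋₁ + pₖ₋₂, qₖ = aₖqₖ₋₁ + qₖ₋₂ (with p₋₁=1, p₋₂=0, q₋₁=0, q₋₂=1):
  k=0: a=9, p=9, q=1
  k=1: a=2, p=19, q=2
  k=2: a=3, p=66, q=7
  k=3: a=9, p=613, q=65

613/65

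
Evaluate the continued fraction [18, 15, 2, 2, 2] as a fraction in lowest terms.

Fold from the inside: start with 2/1.
  2 + 1/2 = 5/2
  2 + 2/5 = 12/5
  15 + 5/12 = 185/12
  18 + 12/185 = 3342/185

3342/185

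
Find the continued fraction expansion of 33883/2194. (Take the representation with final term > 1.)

[15; 2, 3, 1, 12, 19]

33883 = 15·2194 + 973
2194 = 2·973 + 248
973 = 3·248 + 229
248 = 1·229 + 19
229 = 12·19 + 1
19 = 19·1 + 0  (stop)
So 33883/2194 = [15; 2, 3, 1, 12, 19].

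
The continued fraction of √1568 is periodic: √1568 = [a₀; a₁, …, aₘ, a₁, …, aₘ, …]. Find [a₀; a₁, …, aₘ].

[39; 1, 1, 2, 19, 2, 1, 1, 78]

a₀ = ⌊√1568⌋ = 39.
With m₀=0, d₀=1 and mₖ₊₁ = dₖaₖ − mₖ, dₖ₊₁ = (n − mₖ₊₁²)/dₖ, aₖ₊₁ = ⌊(a₀+mₖ₊₁)/dₖ₊₁⌋:
  k=1: m=39, d=47, a=1
  k=2: m=8, d=32, a=1
  k=3: m=24, d=31, a=2
  k=4: m=38, d=4, a=19
  k=5: m=38, d=31, a=2
  k=6: m=24, d=32, a=1
  k=7: m=8, d=47, a=1
  k=8: m=39, d=1, a=78
d=1 and a=2a₀=78 at k=8, so the next step gives (m, d) = (39, 47) again — its k=1 value — and the period has length 8.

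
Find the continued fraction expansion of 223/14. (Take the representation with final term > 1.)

[15; 1, 13]

223 = 15*14 + 13
14 = 1*13 + 1
13 = 13*1 + 0  (stop)
So 223/14 = [15; 1, 13].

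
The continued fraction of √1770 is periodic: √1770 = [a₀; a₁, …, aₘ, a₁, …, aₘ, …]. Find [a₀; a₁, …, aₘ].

a₀ = ⌊√1770⌋ = 42.
With m₀=0, d₀=1 and mₖ₊₁ = dₖaₖ − mₖ, dₖ₊₁ = (n − mₖ₊₁²)/dₖ, aₖ₊₁ = ⌊(a₀+mₖ₊₁)/dₖ₊₁⌋:
  k=1: m=42, d=6, a=14
  k=2: m=42, d=1, a=84
d=1 and a=2a₀=84 at k=2, so the next step gives (m, d) = (42, 6) again — its k=1 value — and the period has length 2.

[42; 14, 84]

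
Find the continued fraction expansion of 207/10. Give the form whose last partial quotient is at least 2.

207 = 20·10 + 7
10 = 1·7 + 3
7 = 2·3 + 1
3 = 3·1 + 0  (stop)
So 207/10 = [20; 1, 2, 3].

[20; 1, 2, 3]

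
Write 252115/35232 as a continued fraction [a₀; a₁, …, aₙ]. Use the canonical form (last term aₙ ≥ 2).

252115 = 7×35232 + 5491
35232 = 6×5491 + 2286
5491 = 2×2286 + 919
2286 = 2×919 + 448
919 = 2×448 + 23
448 = 19×23 + 11
23 = 2×11 + 1
11 = 11×1 + 0  (stop)
So 252115/35232 = [7; 6, 2, 2, 2, 19, 2, 11].

[7; 6, 2, 2, 2, 19, 2, 11]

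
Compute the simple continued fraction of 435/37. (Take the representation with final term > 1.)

435 = 11*37 + 28
37 = 1*28 + 9
28 = 3*9 + 1
9 = 9*1 + 0  (stop)
So 435/37 = [11; 1, 3, 9].

[11; 1, 3, 9]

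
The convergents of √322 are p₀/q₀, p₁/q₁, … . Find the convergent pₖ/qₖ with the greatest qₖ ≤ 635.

11287/629

√322 = [17; 1, 16, 1, 34, …] (period length 4).
Convergents:
  p_0/q_0 = 17/1
  p_1/q_1 = 18/1
  p_2/q_2 = 305/17
  p_3/q_3 = 323/18
  p_4/q_4 = 11287/629
  p_5/q_5 = 11610/647
q_4 = 629 ≤ 635 < 647 = q_5, so the answer is 11287/629.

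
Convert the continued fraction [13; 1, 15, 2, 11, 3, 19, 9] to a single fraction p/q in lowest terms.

Using pₖ = aₖpₖ₋₁ + pₖ₋₂ and qₖ = aₖqₖ₋₁ + qₖ₋₂:
  k=0: a=13, p=13, q=1
  k=1: a=1, p=14, q=1
  k=2: a=15, p=223, q=16
  k=3: a=2, p=460, q=33
  k=4: a=11, p=5283, q=379
  k=5: a=3, p=16309, q=1170
  k=6: a=19, p=315154, q=22609
  k=7: a=9, p=2852695, q=204651

2852695/204651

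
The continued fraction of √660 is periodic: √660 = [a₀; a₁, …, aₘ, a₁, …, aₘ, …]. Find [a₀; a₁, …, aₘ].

[25; 1, 2, 4, 2, 1, 50]

a₀ = ⌊√660⌋ = 25.
With m₀=0, d₀=1 and mₖ₊₁ = dₖaₖ − mₖ, dₖ₊₁ = (n − mₖ₊₁²)/dₖ, aₖ₊₁ = ⌊(a₀+mₖ₊₁)/dₖ₊₁⌋:
  k=1: m=25, d=35, a=1
  k=2: m=10, d=16, a=2
  k=3: m=22, d=11, a=4
  k=4: m=22, d=16, a=2
  k=5: m=10, d=35, a=1
  k=6: m=25, d=1, a=50
d=1 and a=2a₀=50 at k=6, so the next step gives (m, d) = (25, 35) again — its k=1 value — and the period has length 6.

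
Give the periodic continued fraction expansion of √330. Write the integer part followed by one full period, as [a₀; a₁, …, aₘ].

a₀ = ⌊√330⌋ = 18.

[18; 6, 36]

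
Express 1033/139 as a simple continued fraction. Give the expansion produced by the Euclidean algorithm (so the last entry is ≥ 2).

[7; 2, 3, 6, 3]

1033 = 7×139 + 60
139 = 2×60 + 19
60 = 3×19 + 3
19 = 6×3 + 1
3 = 3×1 + 0  (stop)
So 1033/139 = [7; 2, 3, 6, 3].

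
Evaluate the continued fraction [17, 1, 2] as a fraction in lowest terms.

Using pₖ = aₖpₖ₋₁ + pₖ₋₂ and qₖ = aₖqₖ₋₁ + qₖ₋₂:
  k=0: a=17, p=17, q=1
  k=1: a=1, p=18, q=1
  k=2: a=2, p=53, q=3

53/3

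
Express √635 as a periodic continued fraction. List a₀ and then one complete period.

a₀ = ⌊√635⌋ = 25.
With m₀=0, d₀=1 and mₖ₊₁ = dₖaₖ − mₖ, dₖ₊₁ = (n − mₖ₊₁²)/dₖ, aₖ₊₁ = ⌊(a₀+mₖ₊₁)/dₖ₊₁⌋:
  k=1: m=25, d=10, a=5
  k=2: m=25, d=1, a=50
d=1 and a=2a₀=50 at k=2, so the next step gives (m, d) = (25, 10) again — its k=1 value — and the period has length 2.

[25; 5, 50]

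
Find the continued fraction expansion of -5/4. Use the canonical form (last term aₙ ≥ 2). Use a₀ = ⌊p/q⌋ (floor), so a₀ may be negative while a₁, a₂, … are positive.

-5 = -2*4 + 3
4 = 1*3 + 1
3 = 3*1 + 0  (stop)
So -5/4 = [-2; 1, 3].

[-2; 1, 3]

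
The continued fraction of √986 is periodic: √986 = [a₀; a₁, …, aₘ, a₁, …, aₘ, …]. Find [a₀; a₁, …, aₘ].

[31; 2, 2, 62]

a₀ = ⌊√986⌋ = 31.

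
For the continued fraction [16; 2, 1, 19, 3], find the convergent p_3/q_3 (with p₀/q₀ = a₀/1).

Using pₖ = aₖpₖ₋₁ + pₖ₋₂, qₖ = aₖqₖ₋₁ + qₖ₋₂ (with p₋₁=1, p₋₂=0, q₋₁=0, q₋₂=1):
  k=0: a=16, p=16, q=1
  k=1: a=2, p=33, q=2
  k=2: a=1, p=49, q=3
  k=3: a=19, p=964, q=59

964/59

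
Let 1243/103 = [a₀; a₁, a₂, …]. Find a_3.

2

1243 = 12·103 + 7   →  a_0 = 12
103 = 14·7 + 5   →  a_1 = 14
7 = 1·5 + 2   →  a_2 = 1
5 = 2·2 + 1   →  a_3 = 2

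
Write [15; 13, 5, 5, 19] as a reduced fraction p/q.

Fold from the inside: start with 19/1.
  5 + 1/19 = 96/19
  5 + 19/96 = 499/96
  13 + 96/499 = 6583/499
  15 + 499/6583 = 99244/6583

99244/6583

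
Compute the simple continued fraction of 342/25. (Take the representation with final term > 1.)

342 = 13*25 + 17
25 = 1*17 + 8
17 = 2*8 + 1
8 = 8*1 + 0  (stop)
So 342/25 = [13; 1, 2, 8].

[13; 1, 2, 8]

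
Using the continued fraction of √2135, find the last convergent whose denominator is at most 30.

√2135 = [46; 4, 1, 5, 1, 4, 92, …] (period length 6).
Convergents:
  p_0/q_0 = 46/1
  p_1/q_1 = 185/4
  p_2/q_2 = 231/5
  p_3/q_3 = 1340/29
  p_4/q_4 = 1571/34
q_3 = 29 ≤ 30 < 34 = q_4, so the answer is 1340/29.

1340/29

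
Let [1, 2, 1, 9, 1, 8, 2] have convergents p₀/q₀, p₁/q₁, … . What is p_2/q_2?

4/3

Using pₖ = aₖpₖ₋₁ + pₖ₋₂, qₖ = aₖqₖ₋₁ + qₖ₋₂ (with p₋₁=1, p₋₂=0, q₋₁=0, q₋₂=1):
  k=0: a=1, p=1, q=1
  k=1: a=2, p=3, q=2
  k=2: a=1, p=4, q=3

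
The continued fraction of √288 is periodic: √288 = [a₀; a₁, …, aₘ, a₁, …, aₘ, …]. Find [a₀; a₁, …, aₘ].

[16; 1, 32]

a₀ = ⌊√288⌋ = 16.
With m₀=0, d₀=1 and mₖ₊₁ = dₖaₖ − mₖ, dₖ₊₁ = (n − mₖ₊₁²)/dₖ, aₖ₊₁ = ⌊(a₀+mₖ₊₁)/dₖ₊₁⌋:
  k=1: m=16, d=32, a=1
  k=2: m=16, d=1, a=32
d=1 and a=2a₀=32 at k=2, so the next step gives (m, d) = (16, 32) again — its k=1 value — and the period has length 2.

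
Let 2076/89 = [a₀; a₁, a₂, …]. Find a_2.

14

2076 = 23·89 + 29   →  a_0 = 23
89 = 3·29 + 2   →  a_1 = 3
29 = 14·2 + 1   →  a_2 = 14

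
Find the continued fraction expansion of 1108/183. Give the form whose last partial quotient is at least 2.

1108 = 6*183 + 10
183 = 18*10 + 3
10 = 3*3 + 1
3 = 3*1 + 0  (stop)
So 1108/183 = [6; 18, 3, 3].

[6; 18, 3, 3]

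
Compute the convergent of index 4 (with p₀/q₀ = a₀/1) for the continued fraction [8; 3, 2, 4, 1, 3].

Using pₖ = aₖpₖ₋₁ + pₖ₋₂, qₖ = aₖqₖ₋₁ + qₖ₋₂ (with p₋₁=1, p₋₂=0, q₋₁=0, q₋₂=1):
  k=0: a=8, p=8, q=1
  k=1: a=3, p=25, q=3
  k=2: a=2, p=58, q=7
  k=3: a=4, p=257, q=31
  k=4: a=1, p=315, q=38

315/38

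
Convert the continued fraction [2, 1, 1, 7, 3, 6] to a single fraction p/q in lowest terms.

752/297

Fold from the inside: start with 6/1.
  3 + 1/6 = 19/6
  7 + 6/19 = 139/19
  1 + 19/139 = 158/139
  1 + 139/158 = 297/158
  2 + 158/297 = 752/297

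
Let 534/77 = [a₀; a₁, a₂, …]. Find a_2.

534 = 6·77 + 72   →  a_0 = 6
77 = 1·72 + 5   →  a_1 = 1
72 = 14·5 + 2   →  a_2 = 14

14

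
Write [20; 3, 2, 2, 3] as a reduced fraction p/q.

1177/58

Fold from the inside: start with 3/1.
  2 + 1/3 = 7/3
  2 + 3/7 = 17/7
  3 + 7/17 = 58/17
  20 + 17/58 = 1177/58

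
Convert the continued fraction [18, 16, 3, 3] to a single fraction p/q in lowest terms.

2944/163

Fold from the inside: start with 3/1.
  3 + 1/3 = 10/3
  16 + 3/10 = 163/10
  18 + 10/163 = 2944/163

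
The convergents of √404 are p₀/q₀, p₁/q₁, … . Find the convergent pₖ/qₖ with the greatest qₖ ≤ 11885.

√404 = [20; 10, 40, …] (period length 2).
Convergents:
  p_0/q_0 = 20/1
  p_1/q_1 = 201/10
  p_2/q_2 = 8060/401
  p_3/q_3 = 80801/4020
  p_4/q_4 = 3240100/161201
q_3 = 4020 ≤ 11885 < 161201 = q_4, so the answer is 80801/4020.

80801/4020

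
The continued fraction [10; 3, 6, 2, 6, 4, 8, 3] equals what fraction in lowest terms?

292177/28320

Using pₖ = aₖpₖ₋₁ + pₖ₋₂ and qₖ = aₖqₖ₋₁ + qₖ₋₂:
  k=0: a=10, p=10, q=1
  k=1: a=3, p=31, q=3
  k=2: a=6, p=196, q=19
  k=3: a=2, p=423, q=41
  k=4: a=6, p=2734, q=265
  k=5: a=4, p=11359, q=1101
  k=6: a=8, p=93606, q=9073
  k=7: a=3, p=292177, q=28320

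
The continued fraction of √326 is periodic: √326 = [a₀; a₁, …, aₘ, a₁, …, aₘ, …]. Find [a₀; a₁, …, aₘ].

[18; 18, 36]

a₀ = ⌊√326⌋ = 18.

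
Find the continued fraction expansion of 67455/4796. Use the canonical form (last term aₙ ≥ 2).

67455 = 14×4796 + 311
4796 = 15×311 + 131
311 = 2×131 + 49
131 = 2×49 + 33
49 = 1×33 + 16
33 = 2×16 + 1
16 = 16×1 + 0  (stop)
So 67455/4796 = [14; 15, 2, 2, 1, 2, 16].

[14; 15, 2, 2, 1, 2, 16]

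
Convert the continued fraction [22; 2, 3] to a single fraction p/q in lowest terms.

157/7

Using pₖ = aₖpₖ₋₁ + pₖ₋₂ and qₖ = aₖqₖ₋₁ + qₖ₋₂:
  k=0: a=22, p=22, q=1
  k=1: a=2, p=45, q=2
  k=2: a=3, p=157, q=7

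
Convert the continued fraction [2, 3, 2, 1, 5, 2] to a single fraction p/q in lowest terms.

Using pₖ = aₖpₖ₋₁ + pₖ₋₂ and qₖ = aₖqₖ₋₁ + qₖ₋₂:
  k=0: a=2, p=2, q=1
  k=1: a=3, p=7, q=3
  k=2: a=2, p=16, q=7
  k=3: a=1, p=23, q=10
  k=4: a=5, p=131, q=57
  k=5: a=2, p=285, q=124

285/124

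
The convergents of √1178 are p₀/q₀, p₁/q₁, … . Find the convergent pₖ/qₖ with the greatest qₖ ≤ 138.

2025/59

√1178 = [34; 3, 9, 2, 9, 3, 68, …] (period length 6).
Convergents:
  p_0/q_0 = 34/1
  p_1/q_1 = 103/3
  p_2/q_2 = 961/28
  p_3/q_3 = 2025/59
  p_4/q_4 = 19186/559
q_3 = 59 ≤ 138 < 559 = q_4, so the answer is 2025/59.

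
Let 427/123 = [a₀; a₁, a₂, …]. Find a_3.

427 = 3·123 + 58   →  a_0 = 3
123 = 2·58 + 7   →  a_1 = 2
58 = 8·7 + 2   →  a_2 = 8
7 = 3·2 + 1   →  a_3 = 3

3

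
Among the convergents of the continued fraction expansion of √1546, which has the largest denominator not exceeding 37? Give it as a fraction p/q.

983/25

√1546 = [39; 3, 7, 1, 1, 7, 3, 78, …] (period length 7).
Convergents:
  p_0/q_0 = 39/1
  p_1/q_1 = 118/3
  p_2/q_2 = 865/22
  p_3/q_3 = 983/25
  p_4/q_4 = 1848/47
q_3 = 25 ≤ 37 < 47 = q_4, so the answer is 983/25.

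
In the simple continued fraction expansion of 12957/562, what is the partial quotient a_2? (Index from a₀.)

7

12957 = 23·562 + 31   →  a_0 = 23
562 = 18·31 + 4   →  a_1 = 18
31 = 7·4 + 3   →  a_2 = 7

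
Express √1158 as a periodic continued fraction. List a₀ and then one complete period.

a₀ = ⌊√1158⌋ = 34.
With m₀=0, d₀=1 and mₖ₊₁ = dₖaₖ − mₖ, dₖ₊₁ = (n − mₖ₊₁²)/dₖ, aₖ₊₁ = ⌊(a₀+mₖ₊₁)/dₖ₊₁⌋:
  k=1: m=34, d=2, a=34
  k=2: m=34, d=1, a=68
d=1 and a=2a₀=68 at k=2, so the next step gives (m, d) = (34, 2) again — its k=1 value — and the period has length 2.

[34; 34, 68]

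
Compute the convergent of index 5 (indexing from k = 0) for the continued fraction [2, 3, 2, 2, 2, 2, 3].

Using pₖ = aₖpₖ₋₁ + pₖ₋₂, qₖ = aₖqₖ₋₁ + qₖ₋₂ (with p₋₁=1, p₋₂=0, q₋₁=0, q₋₂=1):
  k=0: a=2, p=2, q=1
  k=1: a=3, p=7, q=3
  k=2: a=2, p=16, q=7
  k=3: a=2, p=39, q=17
  k=4: a=2, p=94, q=41
  k=5: a=2, p=227, q=99

227/99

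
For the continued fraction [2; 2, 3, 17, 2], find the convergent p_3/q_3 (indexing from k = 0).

294/121

Using pₖ = aₖpₖ₋₁ + pₖ₋₂, qₖ = aₖqₖ₋₁ + qₖ₋₂ (with p₋₁=1, p₋₂=0, q₋₁=0, q₋₂=1):
  k=0: a=2, p=2, q=1
  k=1: a=2, p=5, q=2
  k=2: a=3, p=17, q=7
  k=3: a=17, p=294, q=121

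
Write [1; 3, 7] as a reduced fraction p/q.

Fold from the inside: start with 7/1.
  3 + 1/7 = 22/7
  1 + 7/22 = 29/22

29/22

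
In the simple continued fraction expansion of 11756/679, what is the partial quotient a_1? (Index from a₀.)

3

11756 = 17·679 + 213   →  a_0 = 17
679 = 3·213 + 40   →  a_1 = 3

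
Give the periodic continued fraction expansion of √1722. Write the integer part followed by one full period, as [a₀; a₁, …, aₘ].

[41; 2, 82]

a₀ = ⌊√1722⌋ = 41.
With m₀=0, d₀=1 and mₖ₊₁ = dₖaₖ − mₖ, dₖ₊₁ = (n − mₖ₊₁²)/dₖ, aₖ₊₁ = ⌊(a₀+mₖ₊₁)/dₖ₊₁⌋:
  k=1: m=41, d=41, a=2
  k=2: m=41, d=1, a=82
d=1 and a=2a₀=82 at k=2, so the next step gives (m, d) = (41, 41) again — its k=1 value — and the period has length 2.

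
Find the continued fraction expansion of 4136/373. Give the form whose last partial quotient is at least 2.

4136 = 11*373 + 33
373 = 11*33 + 10
33 = 3*10 + 3
10 = 3*3 + 1
3 = 3*1 + 0  (stop)
So 4136/373 = [11; 11, 3, 3, 3].

[11; 11, 3, 3, 3]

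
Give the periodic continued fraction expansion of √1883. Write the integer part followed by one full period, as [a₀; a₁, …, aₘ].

a₀ = ⌊√1883⌋ = 43.
With m₀=0, d₀=1 and mₖ₊₁ = dₖaₖ − mₖ, dₖ₊₁ = (n − mₖ₊₁²)/dₖ, aₖ₊₁ = ⌊(a₀+mₖ₊₁)/dₖ₊₁⌋:
  k=1: m=43, d=34, a=2
  k=2: m=25, d=37, a=1
  k=3: m=12, d=47, a=1
  k=4: m=35, d=14, a=5
  k=5: m=35, d=47, a=1
  k=6: m=12, d=37, a=1
  k=7: m=25, d=34, a=2
  k=8: m=43, d=1, a=86
d=1 and a=2a₀=86 at k=8, so the next step gives (m, d) = (43, 34) again — its k=1 value — and the period has length 8.

[43; 2, 1, 1, 5, 1, 1, 2, 86]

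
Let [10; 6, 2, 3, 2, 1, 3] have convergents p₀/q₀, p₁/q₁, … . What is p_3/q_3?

457/45

Using pₖ = aₖpₖ₋₁ + pₖ₋₂, qₖ = aₖqₖ₋₁ + qₖ₋₂ (with p₋₁=1, p₋₂=0, q₋₁=0, q₋₂=1):
  k=0: a=10, p=10, q=1
  k=1: a=6, p=61, q=6
  k=2: a=2, p=132, q=13
  k=3: a=3, p=457, q=45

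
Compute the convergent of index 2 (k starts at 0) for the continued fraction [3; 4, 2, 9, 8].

29/9

Using pₖ = aₖpₖ₋₁ + pₖ₋₂, qₖ = aₖqₖ₋₁ + qₖ₋₂ (with p₋₁=1, p₋₂=0, q₋₁=0, q₋₂=1):
  k=0: a=3, p=3, q=1
  k=1: a=4, p=13, q=4
  k=2: a=2, p=29, q=9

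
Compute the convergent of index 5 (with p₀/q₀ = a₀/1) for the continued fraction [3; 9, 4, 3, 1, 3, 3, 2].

1837/591

Using pₖ = aₖpₖ₋₁ + pₖ₋₂, qₖ = aₖqₖ₋₁ + qₖ₋₂ (with p₋₁=1, p₋₂=0, q₋₁=0, q₋₂=1):
  k=0: a=3, p=3, q=1
  k=1: a=9, p=28, q=9
  k=2: a=4, p=115, q=37
  k=3: a=3, p=373, q=120
  k=4: a=1, p=488, q=157
  k=5: a=3, p=1837, q=591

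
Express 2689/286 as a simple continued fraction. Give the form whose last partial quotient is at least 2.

2689 = 9·286 + 115
286 = 2·115 + 56
115 = 2·56 + 3
56 = 18·3 + 2
3 = 1·2 + 1
2 = 2·1 + 0  (stop)
So 2689/286 = [9; 2, 2, 18, 1, 2].

[9; 2, 2, 18, 1, 2]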